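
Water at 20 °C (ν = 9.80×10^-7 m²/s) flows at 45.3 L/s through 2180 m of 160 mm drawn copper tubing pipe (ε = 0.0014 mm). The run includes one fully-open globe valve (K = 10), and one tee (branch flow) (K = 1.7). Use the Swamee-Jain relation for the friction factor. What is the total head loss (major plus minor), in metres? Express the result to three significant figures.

V = 4Q/(πD²) = 2.253 m/s; V²/2g = 0.2587 m
Re = 3.68×10^5, ε/D = 8.75×10^-6 → f = 0.01396 (Swamee-Jain)
Major: h_f = f(L/D)·V²/2g = 0.01396·13625·0.2587 = 49.20 m
Minor: ΣK = 11.7; h_m = ΣK·V²/2g = 3.027 m
Total H_L = 49.20 + 3.027 = 52.23 m

H_L ≈ 52.2 m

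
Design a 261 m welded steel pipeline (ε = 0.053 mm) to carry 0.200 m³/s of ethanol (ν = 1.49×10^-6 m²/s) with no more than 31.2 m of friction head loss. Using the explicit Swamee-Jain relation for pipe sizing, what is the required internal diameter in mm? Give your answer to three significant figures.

Swamee-Jain (Type III): D = 0.66·[ε^1.25·(LQ²/(gh_f))^4.75 + ν·Q^9.4·(L/(gh_f))^5.2]^0.04
LQ²/(gh_f) = 0.03411; L/(gh_f) = 0.8527
Term 1 = ε^1.25·(…)^4.75 = 4.86×10^-13; Term 2 = ν·Q^9.4·(…)^5.2 = 1.75×10^-13
D = 0.66·(4.86×10^-13 + 1.75×10^-13)^0.04 = 0.2150 m = 215 mm
Check: V = 5.51 m/s, Re = 7.95×10^5, f = 0.01544, h_f = 29.0 m ≈ 31.2 m ✓

D ≈ 215 mm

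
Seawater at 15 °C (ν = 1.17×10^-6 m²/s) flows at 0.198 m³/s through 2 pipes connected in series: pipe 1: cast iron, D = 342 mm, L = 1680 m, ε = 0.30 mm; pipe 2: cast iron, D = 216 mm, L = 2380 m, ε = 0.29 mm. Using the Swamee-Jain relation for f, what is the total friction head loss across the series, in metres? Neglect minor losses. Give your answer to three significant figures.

H ≈ 375 m

Pipe 1: V = 2.155 m/s, Re = 6.30×10^5, ε/D = 8.77×10^-4, f = 0.01966, h_1 = f(L/D)V²/2g = 22.87 m
Pipe 2: V = 5.403 m/s, Re = 9.98×10^5, ε/D = 0.00134, f = 0.02145, h_2 = f(L/D)V²/2g = 351.8 m
Series → Q common, losses add: H = Σh = 374.6 m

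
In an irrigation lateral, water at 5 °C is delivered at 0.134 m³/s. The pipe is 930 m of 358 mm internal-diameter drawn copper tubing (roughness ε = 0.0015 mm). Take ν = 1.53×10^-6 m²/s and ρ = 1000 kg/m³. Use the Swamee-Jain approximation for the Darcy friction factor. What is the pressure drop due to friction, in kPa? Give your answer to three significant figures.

Δp ≈ 33.0 kPa

V = 4Q/(πD²) = 4·0.134/(π·0.358²) = 1.331 m/s
Re = VD/ν = 1.331·0.358/1.53×10^-6 = 3.11×10^5 → turbulent
ε/D = 0.0015/358 = 4.19×10^-6
Swamee-Jain: f = 0.01432
h_f = f(L/D)V²/(2g) = 0.01432·(930/0.358)·1.331²/(2·9.81) = 3.361 m
Δp = ρg·h_f = 1000·9.81·3.361 = 32.97 kPa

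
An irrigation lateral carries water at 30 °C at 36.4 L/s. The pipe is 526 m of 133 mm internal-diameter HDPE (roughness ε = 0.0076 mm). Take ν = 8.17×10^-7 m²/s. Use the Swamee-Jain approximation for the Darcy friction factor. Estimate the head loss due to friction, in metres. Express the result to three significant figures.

V = 4Q/(πD²) = 4·0.0364/(π·0.133²) = 2.620 m/s
Re = VD/ν = 2.620·0.133/8.17×10^-7 = 4.27×10^5 → turbulent
ε/D = 0.0076/133 = 5.71×10^-5
Swamee-Jain: f = 0.01424
h_f = f(L/D)V²/(2g) = 0.01424·(526/0.133)·2.620²/(2·9.81) = 19.71 m

h_f ≈ 19.7 m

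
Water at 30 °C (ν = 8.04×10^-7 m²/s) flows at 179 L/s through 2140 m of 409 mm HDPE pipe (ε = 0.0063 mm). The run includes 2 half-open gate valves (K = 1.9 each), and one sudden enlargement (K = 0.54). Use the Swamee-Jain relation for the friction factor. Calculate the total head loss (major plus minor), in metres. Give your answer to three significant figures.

V = 4Q/(πD²) = 1.362 m/s; V²/2g = 0.09461 m
Re = 6.93×10^5, ε/D = 1.54×10^-5 → f = 0.01266 (Swamee-Jain)
Major: h_f = f(L/D)·V²/2g = 0.01266·5232·0.09461 = 6.265 m
Minor: ΣK = 4.34; h_m = ΣK·V²/2g = 0.4106 m
Total H_L = 6.265 + 0.4106 = 6.676 m

H_L ≈ 6.68 m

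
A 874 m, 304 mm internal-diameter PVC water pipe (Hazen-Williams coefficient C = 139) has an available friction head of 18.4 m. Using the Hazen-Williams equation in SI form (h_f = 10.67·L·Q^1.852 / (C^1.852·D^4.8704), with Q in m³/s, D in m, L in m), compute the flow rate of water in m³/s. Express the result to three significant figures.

Q ≈ 0.210 m³/s

Rearranging: Q = [h_f·C^1.852·D^4.8704 / (10.67·L)]^(1/1.852)
Q = [18.4·139^1.852·0.304^4.8704 / (10.67·874)]^0.540 = 0.2102 m³/s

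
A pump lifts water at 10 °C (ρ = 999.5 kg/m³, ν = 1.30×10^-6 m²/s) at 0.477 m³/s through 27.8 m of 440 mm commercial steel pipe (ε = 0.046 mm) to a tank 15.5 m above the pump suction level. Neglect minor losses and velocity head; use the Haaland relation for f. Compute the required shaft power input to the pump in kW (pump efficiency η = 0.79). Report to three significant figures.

V = 4Q/(πD²) = 3.137 m/s; Re = 1.06×10^6; ε/D = 1.05×10^-4; f = 0.01333
h_f = f(L/D)V²/2g = 0.4225 m
Total head H = z + h_f = 15.5 + 0.4225 = 15.92 m
P_hyd = ρgQH = 999.5·9.81·0.477·15.92 = 74.47 kW
P_shaft = P_hyd/η = 74.47/0.79 = 94.27 kW

P_shaft ≈ 94.3 kW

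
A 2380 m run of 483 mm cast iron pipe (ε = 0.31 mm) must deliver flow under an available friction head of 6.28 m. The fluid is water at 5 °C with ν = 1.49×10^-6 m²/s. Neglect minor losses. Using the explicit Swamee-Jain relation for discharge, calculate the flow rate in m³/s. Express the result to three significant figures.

Swamee-Jain (Type II): Q = -0.965·√(gD⁵h_f/L)·ln[ε/(3.7D) + √(3.17ν²L/(gD³h_f))]
√(gD⁵h_f/L) = √(9.81·0.483⁵·6.28/2380) = 0.02609
ε/(3.7D) = 1.73×10^-4; √(3.17ν²L/(gD³h_f)) = 4.91×10^-5
Q = -0.965·0.02609·ln(2.226×10^-4) = 0.2117 m³/s
Check: V = 1.16 m/s, Re = 3.75×10^5, f = 0.01886, h_f = 6.32 m ≈ 6.28 m ✓

Q ≈ 0.212 m³/s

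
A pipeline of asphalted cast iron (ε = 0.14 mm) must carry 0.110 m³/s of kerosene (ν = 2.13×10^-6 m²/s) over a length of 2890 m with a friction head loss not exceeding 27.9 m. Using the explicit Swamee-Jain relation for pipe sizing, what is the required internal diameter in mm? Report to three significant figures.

Swamee-Jain (Type III): D = 0.66·[ε^1.25·(LQ²/(gh_f))^4.75 + ν·Q^9.4·(L/(gh_f))^5.2]^0.04
LQ²/(gh_f) = 0.1278; L/(gh_f) = 10.56
Term 1 = ε^1.25·(…)^4.75 = 8.67×10^-10; Term 2 = ν·Q^9.4·(…)^5.2 = 4.37×10^-10
D = 0.66·(8.67×10^-10 + 4.37×10^-10)^0.04 = 0.2912 m = 291 mm
Check: V = 1.65 m/s, Re = 2.26×10^5, f = 0.01863, h_f = 25.7 m ≈ 27.9 m ✓

D ≈ 291 mm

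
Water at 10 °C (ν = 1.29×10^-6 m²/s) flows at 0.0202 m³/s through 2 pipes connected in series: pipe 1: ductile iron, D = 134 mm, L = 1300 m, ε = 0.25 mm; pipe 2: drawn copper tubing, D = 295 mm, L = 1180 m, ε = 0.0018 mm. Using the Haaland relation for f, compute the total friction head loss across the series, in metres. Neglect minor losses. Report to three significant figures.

Pipe 1: V = 1.432 m/s, Re = 1.49×10^5, ε/D = 0.00187, f = 0.02413, h_1 = f(L/D)V²/2g = 24.48 m
Pipe 2: V = 0.2955 m/s, Re = 6.76×10^4, ε/D = 6.10×10^-6, f = 0.01939, h_2 = f(L/D)V²/2g = 0.3453 m
Series → Q common, losses add: H = Σh = 24.82 m

H ≈ 24.8 m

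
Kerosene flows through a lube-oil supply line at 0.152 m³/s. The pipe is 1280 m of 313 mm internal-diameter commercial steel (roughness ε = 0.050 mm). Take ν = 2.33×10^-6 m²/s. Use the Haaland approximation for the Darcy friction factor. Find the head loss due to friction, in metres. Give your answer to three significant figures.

V = 4Q/(πD²) = 4·0.152/(π·0.313²) = 1.975 m/s
Re = VD/ν = 1.975·0.313/2.33×10^-6 = 2.65×10^5 → turbulent
ε/D = 0.050/313 = 1.60×10^-4
Haaland: f = 0.01598
h_f = f(L/D)V²/(2g) = 0.01598·(1280/0.313)·1.975²/(2·9.81) = 13.00 m

h_f ≈ 13.0 m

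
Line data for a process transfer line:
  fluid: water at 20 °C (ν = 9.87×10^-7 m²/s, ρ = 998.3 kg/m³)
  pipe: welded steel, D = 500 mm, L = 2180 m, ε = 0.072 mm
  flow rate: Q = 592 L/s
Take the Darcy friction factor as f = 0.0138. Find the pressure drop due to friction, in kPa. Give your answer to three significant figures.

V = 4Q/(πD²) = 4·0.592/(π·0.500²) = 3.015 m/s
h_f = f(L/D)V²/(2g) = 0.01380·(2180/0.500)·3.015²/(2·9.81) = 27.88 m
Δp = ρg·h_f = 998.3·9.81·27.88 = 273.0 kPa

Δp ≈ 273 kPa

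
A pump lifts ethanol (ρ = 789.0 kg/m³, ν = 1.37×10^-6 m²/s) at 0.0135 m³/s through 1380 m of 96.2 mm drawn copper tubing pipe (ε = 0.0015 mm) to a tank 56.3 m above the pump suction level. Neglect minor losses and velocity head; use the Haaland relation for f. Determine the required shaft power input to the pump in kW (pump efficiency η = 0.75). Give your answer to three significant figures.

V = 4Q/(πD²) = 1.857 m/s; Re = 1.30×10^5; ε/D = 1.56×10^-5; f = 0.01695
h_f = f(L/D)V²/2g = 42.74 m
Total head H = z + h_f = 56.3 + 42.74 = 99.04 m
P_hyd = ρgQH = 789.0·9.81·0.0135·99.04 = 10.35 kW
P_shaft = P_hyd/η = 10.35/0.75 = 13.80 kW

P_shaft ≈ 13.8 kW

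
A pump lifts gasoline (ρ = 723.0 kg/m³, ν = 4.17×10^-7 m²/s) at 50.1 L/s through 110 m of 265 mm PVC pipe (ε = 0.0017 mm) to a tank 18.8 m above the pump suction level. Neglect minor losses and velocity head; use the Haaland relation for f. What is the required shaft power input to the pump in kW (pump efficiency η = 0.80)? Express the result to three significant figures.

V = 4Q/(πD²) = 0.9084 m/s; Re = 5.77×10^5; ε/D = 6.42×10^-6; f = 0.01281
h_f = f(L/D)V²/2g = 0.2237 m
Total head H = z + h_f = 18.8 + 0.2237 = 19.02 m
P_hyd = ρgQH = 723.0·9.81·0.0501·19.02 = 6.760 kW
P_shaft = P_hyd/η = 6.760/0.80 = 8.450 kW

P_shaft ≈ 8.45 kW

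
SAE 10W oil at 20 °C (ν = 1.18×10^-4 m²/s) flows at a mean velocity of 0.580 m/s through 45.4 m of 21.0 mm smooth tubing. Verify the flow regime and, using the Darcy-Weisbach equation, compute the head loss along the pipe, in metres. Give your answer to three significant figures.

Re = VD/ν = 0.580·0.02100/1.18×10^-4 = 103 → laminar (Re < 2300)
f = 64/Re = 0.6200
h_f = f(L/D)V²/(2g) = 0.6200·(45.4/0.02100)·0.580²/(2·9.81) = 22.98 m

h_f ≈ 23.0 m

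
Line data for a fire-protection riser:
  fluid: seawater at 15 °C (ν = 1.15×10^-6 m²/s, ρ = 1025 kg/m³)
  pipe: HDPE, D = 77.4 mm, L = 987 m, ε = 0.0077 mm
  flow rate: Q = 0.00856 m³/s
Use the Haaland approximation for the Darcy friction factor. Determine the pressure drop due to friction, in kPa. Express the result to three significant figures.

V = 4Q/(πD²) = 4·0.00856/(π·0.0774²) = 1.819 m/s
Re = VD/ν = 1.819·0.0774/1.15×10^-6 = 1.22×10^5 → turbulent
ε/D = 0.0077/77.4 = 9.95×10^-5
Haaland: f = 0.01759
h_f = f(L/D)V²/(2g) = 0.01759·(987/0.0774)·1.819²/(2·9.81) = 37.85 m
Δp = ρg·h_f = 1025·9.81·37.85 = 380.6 kPa

Δp ≈ 381 kPa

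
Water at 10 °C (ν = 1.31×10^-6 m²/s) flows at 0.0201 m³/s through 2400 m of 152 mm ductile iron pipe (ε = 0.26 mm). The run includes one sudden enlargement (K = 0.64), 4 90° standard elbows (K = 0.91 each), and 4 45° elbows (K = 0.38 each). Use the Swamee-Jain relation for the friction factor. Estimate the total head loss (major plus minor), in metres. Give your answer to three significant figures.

V = 4Q/(πD²) = 1.108 m/s; V²/2g = 0.06254 m
Re = 1.29×10^5, ε/D = 0.00171 → f = 0.02416 (Swamee-Jain)
Major: h_f = f(L/D)·V²/2g = 0.02416·15789·0.06254 = 23.86 m
Minor: ΣK = 5.80; h_m = ΣK·V²/2g = 0.3627 m
Total H_L = 23.86 + 0.3627 = 24.22 m

H_L ≈ 24.2 m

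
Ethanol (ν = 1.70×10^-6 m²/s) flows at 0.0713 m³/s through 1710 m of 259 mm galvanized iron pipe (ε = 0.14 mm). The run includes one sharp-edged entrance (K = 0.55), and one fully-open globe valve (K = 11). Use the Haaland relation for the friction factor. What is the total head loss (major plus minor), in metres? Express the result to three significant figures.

V = 4Q/(πD²) = 1.353 m/s; V²/2g = 0.09335 m
Re = 2.06×10^5, ε/D = 5.41×10^-4 → f = 0.01880 (Haaland)
Major: h_f = f(L/D)·V²/2g = 0.01880·6602·0.09335 = 11.59 m
Minor: ΣK = 11.6; h_m = ΣK·V²/2g = 1.078 m
Total H_L = 11.59 + 1.078 = 12.67 m

H_L ≈ 12.7 m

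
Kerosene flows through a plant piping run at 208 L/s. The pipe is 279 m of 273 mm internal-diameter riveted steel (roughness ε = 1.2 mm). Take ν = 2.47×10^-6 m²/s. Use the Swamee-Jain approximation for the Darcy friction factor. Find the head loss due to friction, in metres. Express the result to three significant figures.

h_f ≈ 19.5 m

V = 4Q/(πD²) = 4·0.208/(π·0.273²) = 3.553 m/s
Re = VD/ν = 3.553·0.273/2.47×10^-6 = 3.93×10^5 → turbulent
ε/D = 1.2/273 = 0.00440
Swamee-Jain: f = 0.02960
h_f = f(L/D)V²/(2g) = 0.02960·(279/0.273)·3.553²/(2·9.81) = 19.47 m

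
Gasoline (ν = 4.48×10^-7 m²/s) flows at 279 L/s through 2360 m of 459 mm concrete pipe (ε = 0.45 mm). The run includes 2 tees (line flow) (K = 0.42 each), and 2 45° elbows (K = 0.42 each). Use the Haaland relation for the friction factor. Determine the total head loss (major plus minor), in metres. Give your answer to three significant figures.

H_L ≈ 14.9 m

V = 4Q/(πD²) = 1.686 m/s; V²/2g = 0.1449 m
Re = 1.73×10^6, ε/D = 9.80×10^-4 → f = 0.01974 (Haaland)
Major: h_f = f(L/D)·V²/2g = 0.01974·5142·0.1449 = 14.71 m
Minor: ΣK = 1.68; h_m = ΣK·V²/2g = 0.2434 m
Total H_L = 14.71 + 0.2434 = 14.95 m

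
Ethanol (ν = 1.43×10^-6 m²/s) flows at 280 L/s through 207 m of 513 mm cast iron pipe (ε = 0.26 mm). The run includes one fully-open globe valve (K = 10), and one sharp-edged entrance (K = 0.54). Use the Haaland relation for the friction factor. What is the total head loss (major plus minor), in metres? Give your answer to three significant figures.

V = 4Q/(πD²) = 1.355 m/s; V²/2g = 0.09353 m
Re = 4.86×10^5, ε/D = 5.07×10^-4 → f = 0.01764 (Haaland)
Major: h_f = f(L/D)·V²/2g = 0.01764·403.5·0.09353 = 0.6659 m
Minor: ΣK = 10.5; h_m = ΣK·V²/2g = 0.9858 m
Total H_L = 0.6659 + 0.9858 = 1.652 m

H_L ≈ 1.65 m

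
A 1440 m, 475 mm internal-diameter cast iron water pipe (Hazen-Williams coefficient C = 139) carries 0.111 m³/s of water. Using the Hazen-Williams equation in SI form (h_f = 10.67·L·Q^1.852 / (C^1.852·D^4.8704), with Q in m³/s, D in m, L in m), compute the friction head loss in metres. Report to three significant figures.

h_f ≈ 1.06 m

h_f = 10.67·1440·0.111^1.852 / (139^1.852·0.475^4.8704) = 1.057 m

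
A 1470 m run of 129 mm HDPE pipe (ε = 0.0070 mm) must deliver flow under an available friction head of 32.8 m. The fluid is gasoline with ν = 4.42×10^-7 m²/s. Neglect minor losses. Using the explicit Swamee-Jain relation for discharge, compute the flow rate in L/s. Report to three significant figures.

Swamee-Jain (Type II): Q = -0.965·√(gD⁵h_f/L)·ln[ε/(3.7D) + √(3.17ν²L/(gD³h_f))]
√(gD⁵h_f/L) = √(9.81·0.129⁵·32.8/1470) = 0.002796
ε/(3.7D) = 1.47×10^-5; √(3.17ν²L/(gD³h_f)) = 3.63×10^-5
Q = -0.965·0.002796·ln(5.097×10^-5) = 0.02667 m³/s
Check: V = 2.04 m/s, Re = 5.96×10^5, f = 0.01357, h_f = 32.8 m ≈ 32.8 m ✓

Q ≈ 26.7 L/s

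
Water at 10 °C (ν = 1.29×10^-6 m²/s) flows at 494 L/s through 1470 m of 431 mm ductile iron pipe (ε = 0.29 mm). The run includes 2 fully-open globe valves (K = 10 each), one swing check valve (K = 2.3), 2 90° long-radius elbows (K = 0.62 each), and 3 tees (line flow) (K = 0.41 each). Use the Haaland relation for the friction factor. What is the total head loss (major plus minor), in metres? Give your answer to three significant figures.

H_L ≈ 50.8 m

V = 4Q/(πD²) = 3.386 m/s; V²/2g = 0.5843 m
Re = 1.13×10^6, ε/D = 6.73×10^-4 → f = 0.01822 (Haaland)
Major: h_f = f(L/D)·V²/2g = 0.01822·3411·0.5843 = 36.31 m
Minor: ΣK = 24.8; h_m = ΣK·V²/2g = 14.47 m
Total H_L = 36.31 + 14.47 = 50.79 m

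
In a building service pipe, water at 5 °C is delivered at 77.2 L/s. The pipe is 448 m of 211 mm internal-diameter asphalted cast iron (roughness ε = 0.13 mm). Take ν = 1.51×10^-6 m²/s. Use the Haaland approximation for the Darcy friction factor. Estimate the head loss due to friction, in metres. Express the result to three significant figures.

V = 4Q/(πD²) = 4·0.0772/(π·0.211²) = 2.208 m/s
Re = VD/ν = 2.208·0.211/1.51×10^-6 = 3.09×10^5 → turbulent
ε/D = 0.13/211 = 6.16×10^-4
Haaland: f = 0.01869
h_f = f(L/D)V²/(2g) = 0.01869·(448/0.211)·2.208²/(2·9.81) = 9.858 m

h_f ≈ 9.86 m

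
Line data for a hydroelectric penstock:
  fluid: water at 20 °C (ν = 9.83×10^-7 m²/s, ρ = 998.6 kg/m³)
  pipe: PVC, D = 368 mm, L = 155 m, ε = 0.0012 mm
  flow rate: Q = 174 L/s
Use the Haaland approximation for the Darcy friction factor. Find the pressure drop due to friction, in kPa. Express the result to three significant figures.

Δp ≈ 7.12 kPa

V = 4Q/(πD²) = 4·0.174/(π·0.368²) = 1.636 m/s
Re = VD/ν = 1.636·0.368/9.83×10^-7 = 6.12×10^5 → turbulent
ε/D = 0.0012/368 = 3.26×10^-6
Haaland: f = 0.01264
h_f = f(L/D)V²/(2g) = 0.01264·(155/0.368)·1.636²/(2·9.81) = 0.7264 m
Δp = ρg·h_f = 998.6·9.81·0.7264 = 7.116 kPa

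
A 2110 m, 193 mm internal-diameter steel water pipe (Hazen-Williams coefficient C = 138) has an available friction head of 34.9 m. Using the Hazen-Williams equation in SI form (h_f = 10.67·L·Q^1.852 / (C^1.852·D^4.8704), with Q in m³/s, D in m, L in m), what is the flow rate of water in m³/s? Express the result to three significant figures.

Rearranging: Q = [h_f·C^1.852·D^4.8704 / (10.67·L)]^(1/1.852)
Q = [34.9·138^1.852·0.193^4.8704 / (10.67·2110)]^0.540 = 0.05546 m³/s

Q ≈ 0.0555 m³/s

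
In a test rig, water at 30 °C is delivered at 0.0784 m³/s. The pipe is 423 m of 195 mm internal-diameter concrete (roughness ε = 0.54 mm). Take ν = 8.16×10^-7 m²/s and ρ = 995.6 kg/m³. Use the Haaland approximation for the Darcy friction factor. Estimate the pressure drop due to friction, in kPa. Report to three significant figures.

V = 4Q/(πD²) = 4·0.0784/(π·0.195²) = 2.625 m/s
Re = VD/ν = 2.625·0.195/8.16×10^-7 = 6.27×10^5 → turbulent
ε/D = 0.54/195 = 0.00277
Haaland: f = 0.02584
h_f = f(L/D)V²/(2g) = 0.02584·(423/0.195)·2.625²/(2·9.81) = 19.69 m
Δp = ρg·h_f = 995.6·9.81·19.69 = 192.3 kPa

Δp ≈ 192 kPa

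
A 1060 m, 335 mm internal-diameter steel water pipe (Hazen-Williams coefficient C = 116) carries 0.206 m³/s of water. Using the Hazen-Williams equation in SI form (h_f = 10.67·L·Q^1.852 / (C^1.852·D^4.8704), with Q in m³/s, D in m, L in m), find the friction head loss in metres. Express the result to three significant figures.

h_f ≈ 18.7 m

h_f = 10.67·1060·0.206^1.852 / (116^1.852·0.335^4.8704) = 18.73 m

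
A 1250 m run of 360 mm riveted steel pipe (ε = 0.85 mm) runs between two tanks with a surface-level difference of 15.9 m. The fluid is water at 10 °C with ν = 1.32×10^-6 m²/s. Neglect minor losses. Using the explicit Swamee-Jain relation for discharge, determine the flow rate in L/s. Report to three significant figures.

Q ≈ 194 L/s

Swamee-Jain (Type II): Q = -0.965·√(gD⁵h_f/L)·ln[ε/(3.7D) + √(3.17ν²L/(gD³h_f))]
√(gD⁵h_f/L) = √(9.81·0.360⁵·15.9/1250) = 0.02747
ε/(3.7D) = 6.38×10^-4; √(3.17ν²L/(gD³h_f)) = 3.08×10^-5
Q = -0.965·0.02747·ln(6.689×10^-4) = 0.1938 m³/s
Check: V = 1.90 m/s, Re = 5.19×10^5, f = 0.02491, h_f = 16.0 m ≈ 15.9 m ✓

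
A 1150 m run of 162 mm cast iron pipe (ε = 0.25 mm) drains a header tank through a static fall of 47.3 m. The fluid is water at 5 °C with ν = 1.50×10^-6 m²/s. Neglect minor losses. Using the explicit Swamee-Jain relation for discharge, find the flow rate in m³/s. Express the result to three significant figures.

Q ≈ 0.0495 m³/s

Swamee-Jain (Type II): Q = -0.965·√(gD⁵h_f/L)·ln[ε/(3.7D) + √(3.17ν²L/(gD³h_f))]
√(gD⁵h_f/L) = √(9.81·0.162⁵·47.3/1150) = 0.006710
ε/(3.7D) = 4.17×10^-4; √(3.17ν²L/(gD³h_f)) = 6.45×10^-5
Q = -0.965·0.006710·ln(4.816×10^-4) = 0.04946 m³/s
Check: V = 2.40 m/s, Re = 2.59×10^5, f = 0.02287, h_f = 47.6 m ≈ 47.3 m ✓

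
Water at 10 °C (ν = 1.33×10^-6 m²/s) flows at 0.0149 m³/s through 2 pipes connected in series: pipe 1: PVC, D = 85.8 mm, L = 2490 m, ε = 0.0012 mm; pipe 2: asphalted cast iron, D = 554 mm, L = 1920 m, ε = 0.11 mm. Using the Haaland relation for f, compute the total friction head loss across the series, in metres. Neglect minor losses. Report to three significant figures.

H ≈ 159 m

Pipe 1: V = 2.577 m/s, Re = 1.66×10^5, ε/D = 1.40×10^-5, f = 0.01615, h_1 = f(L/D)V²/2g = 158.6 m
Pipe 2: V = 0.06181 m/s, Re = 2.57×10^4, ε/D = 1.99×10^-4, f = 0.02458, h_2 = f(L/D)V²/2g = 0.01659 m
Series → Q common, losses add: H = Σh = 158.6 m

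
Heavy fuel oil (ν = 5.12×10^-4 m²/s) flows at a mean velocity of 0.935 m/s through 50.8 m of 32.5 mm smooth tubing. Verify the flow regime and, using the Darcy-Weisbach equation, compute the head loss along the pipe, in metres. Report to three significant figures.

Re = VD/ν = 0.935·0.03250/5.12×10^-4 = 59.4 → laminar (Re < 2300)
f = 64/Re = 1.078
h_f = f(L/D)V²/(2g) = 1.078·(50.8/0.03250)·0.935²/(2·9.81) = 75.10 m

h_f ≈ 75.1 m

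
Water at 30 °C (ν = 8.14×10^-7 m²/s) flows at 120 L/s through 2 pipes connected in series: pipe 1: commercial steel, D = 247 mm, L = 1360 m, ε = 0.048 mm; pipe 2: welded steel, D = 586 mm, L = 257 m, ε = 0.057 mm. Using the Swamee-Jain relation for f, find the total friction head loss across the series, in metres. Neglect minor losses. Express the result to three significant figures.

Pipe 1: V = 2.504 m/s, Re = 7.60×10^5, ε/D = 1.94×10^-4, f = 0.01496, h_1 = f(L/D)V²/2g = 26.34 m
Pipe 2: V = 0.4449 m/s, Re = 3.20×10^5, ε/D = 9.73×10^-5, f = 0.01527, h_2 = f(L/D)V²/2g = 0.06758 m
Series → Q common, losses add: H = Σh = 26.41 m

H ≈ 26.4 m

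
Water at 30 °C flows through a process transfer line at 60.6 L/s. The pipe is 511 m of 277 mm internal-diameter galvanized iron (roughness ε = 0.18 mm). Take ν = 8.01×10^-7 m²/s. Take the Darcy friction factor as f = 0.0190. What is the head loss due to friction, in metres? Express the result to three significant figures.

V = 4Q/(πD²) = 4·0.0606/(π·0.277²) = 1.006 m/s
h_f = f(L/D)V²/(2g) = 0.01900·(511/0.277)·1.006²/(2·9.81) = 1.807 m

h_f ≈ 1.81 m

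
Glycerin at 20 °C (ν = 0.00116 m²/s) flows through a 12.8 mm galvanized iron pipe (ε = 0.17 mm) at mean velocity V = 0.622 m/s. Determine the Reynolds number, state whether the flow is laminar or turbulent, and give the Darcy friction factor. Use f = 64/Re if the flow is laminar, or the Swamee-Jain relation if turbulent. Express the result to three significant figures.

Re ≈ 6.86; laminar; f = 64/Re ≈ 9.32

Re = VD/ν = 0.6220·0.0128/0.00116 = 6.86
Re < 2300 → laminar → f = 64/Re = 9.325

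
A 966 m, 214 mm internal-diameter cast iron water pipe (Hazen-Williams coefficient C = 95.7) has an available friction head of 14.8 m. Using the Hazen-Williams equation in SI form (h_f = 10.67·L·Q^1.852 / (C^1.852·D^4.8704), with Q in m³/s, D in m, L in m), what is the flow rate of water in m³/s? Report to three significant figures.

Q ≈ 0.0484 m³/s

Rearranging: Q = [h_f·C^1.852·D^4.8704 / (10.67·L)]^(1/1.852)
Q = [14.8·95.7^1.852·0.214^4.8704 / (10.67·966)]^0.540 = 0.04842 m³/s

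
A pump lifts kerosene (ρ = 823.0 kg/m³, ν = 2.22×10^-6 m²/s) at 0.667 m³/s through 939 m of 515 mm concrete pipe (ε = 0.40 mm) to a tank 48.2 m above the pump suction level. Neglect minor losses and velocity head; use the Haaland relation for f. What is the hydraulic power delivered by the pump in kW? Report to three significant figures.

P_hyd ≈ 357 kW

V = 4Q/(πD²) = 3.202 m/s; Re = 7.43×10^5; ε/D = 7.77×10^-4; f = 0.01894
h_f = f(L/D)V²/2g = 18.05 m
Total head H = z + h_f = 48.2 + 18.05 = 66.25 m
P_hyd = ρgQH = 823.0·9.81·0.667·66.25 = 356.8 kW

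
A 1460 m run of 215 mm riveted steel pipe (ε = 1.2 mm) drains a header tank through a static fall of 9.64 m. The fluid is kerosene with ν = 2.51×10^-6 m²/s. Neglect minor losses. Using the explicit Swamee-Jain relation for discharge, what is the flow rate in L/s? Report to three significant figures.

Q ≈ 33.6 L/s

Swamee-Jain (Type II): Q = -0.965·√(gD⁵h_f/L)·ln[ε/(3.7D) + √(3.17ν²L/(gD³h_f))]
√(gD⁵h_f/L) = √(9.81·0.215⁵·9.64/1460) = 0.005455
ε/(3.7D) = 0.00151; √(3.17ν²L/(gD³h_f)) = 1.76×10^-4
Q = -0.965·0.005455·ln(0.001685) = 0.03362 m³/s
Check: V = 0.926 m/s, Re = 7.93×10^4, f = 0.03278, h_f = 9.73 m ≈ 9.64 m ✓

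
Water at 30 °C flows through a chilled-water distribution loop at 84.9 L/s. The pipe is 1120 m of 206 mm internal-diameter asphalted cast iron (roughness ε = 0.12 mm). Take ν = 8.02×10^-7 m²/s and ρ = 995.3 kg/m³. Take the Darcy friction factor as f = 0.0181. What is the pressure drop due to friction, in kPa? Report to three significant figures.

V = 4Q/(πD²) = 4·0.0849/(π·0.206²) = 2.547 m/s
h_f = f(L/D)V²/(2g) = 0.01810·(1120/0.206)·2.547²/(2·9.81) = 32.55 m
Δp = ρg·h_f = 995.3·9.81·32.55 = 317.8 kPa

Δp ≈ 318 kPa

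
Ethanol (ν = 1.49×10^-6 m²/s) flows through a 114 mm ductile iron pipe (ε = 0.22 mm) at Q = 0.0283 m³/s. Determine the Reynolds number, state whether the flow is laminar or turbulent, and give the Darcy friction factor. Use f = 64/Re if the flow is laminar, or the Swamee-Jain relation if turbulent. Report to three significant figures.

V = 4Q/(πD²) = 2.773 m/s
Re = VD/ν = 2.773·0.114/1.49×10^-6 = 2.12×10^5
Re > 4000 → turbulent; ε/D = 0.00193
Swamee-Jain: f = 0.02423

Re ≈ 2.12×10^5; turbulent; f ≈ 0.0242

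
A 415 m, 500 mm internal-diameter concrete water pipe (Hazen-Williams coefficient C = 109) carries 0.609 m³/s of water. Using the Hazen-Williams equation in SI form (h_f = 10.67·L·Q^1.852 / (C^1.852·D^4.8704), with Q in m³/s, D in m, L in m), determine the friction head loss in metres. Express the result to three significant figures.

h_f = 10.67·415·0.609^1.852 / (109^1.852·0.500^4.8704) = 8.713 m

h_f ≈ 8.71 m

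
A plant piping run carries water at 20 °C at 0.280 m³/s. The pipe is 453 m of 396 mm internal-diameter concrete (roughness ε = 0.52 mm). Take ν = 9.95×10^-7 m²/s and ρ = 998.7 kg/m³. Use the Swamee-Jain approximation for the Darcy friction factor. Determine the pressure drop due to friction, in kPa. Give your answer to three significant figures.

Δp ≈ 63.1 kPa

V = 4Q/(πD²) = 4·0.280/(π·0.396²) = 2.273 m/s
Re = VD/ν = 2.273·0.396/9.95×10^-7 = 9.05×10^5 → turbulent
ε/D = 0.52/396 = 0.00131
Swamee-Jain: f = 0.02137
h_f = f(L/D)V²/(2g) = 0.02137·(453/0.396)·2.273²/(2·9.81) = 6.440 m
Δp = ρg·h_f = 998.7·9.81·6.440 = 63.09 kPa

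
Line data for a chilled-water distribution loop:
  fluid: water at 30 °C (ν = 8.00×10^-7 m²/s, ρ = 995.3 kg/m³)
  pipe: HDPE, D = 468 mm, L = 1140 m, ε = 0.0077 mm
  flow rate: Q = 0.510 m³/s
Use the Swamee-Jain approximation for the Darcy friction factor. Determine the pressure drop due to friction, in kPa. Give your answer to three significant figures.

Δp ≈ 119 kPa

V = 4Q/(πD²) = 4·0.510/(π·0.468²) = 2.965 m/s
Re = VD/ν = 2.965·0.468/8.00×10^-7 = 1.73×10^6 → turbulent
ε/D = 0.0077/468 = 1.65×10^-5
Swamee-Jain: f = 0.01115
h_f = f(L/D)V²/(2g) = 0.01115·(1140/0.468)·2.965²/(2·9.81) = 12.16 m
Δp = ρg·h_f = 995.3·9.81·12.16 = 118.8 kPa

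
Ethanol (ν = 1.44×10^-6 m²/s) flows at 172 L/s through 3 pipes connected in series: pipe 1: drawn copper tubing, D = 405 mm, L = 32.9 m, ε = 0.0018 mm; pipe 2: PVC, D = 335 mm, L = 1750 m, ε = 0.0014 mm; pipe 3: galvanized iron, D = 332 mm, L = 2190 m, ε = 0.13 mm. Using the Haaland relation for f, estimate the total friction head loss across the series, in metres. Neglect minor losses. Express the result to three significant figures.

H ≈ 36.1 m

Pipe 1: V = 1.335 m/s, Re = 3.76×10^5, ε/D = 4.44×10^-6, f = 0.01380, h_1 = f(L/D)V²/2g = 0.1018 m
Pipe 2: V = 1.951 m/s, Re = 4.54×10^5, ε/D = 4.18×10^-6, f = 0.01333, h_2 = f(L/D)V²/2g = 13.52 m
Pipe 3: V = 1.987 m/s, Re = 4.58×10^5, ε/D = 3.92×10^-4, f = 0.01693, h_3 = f(L/D)V²/2g = 22.47 m
Series → Q common, losses add: H = Σh = 36.09 m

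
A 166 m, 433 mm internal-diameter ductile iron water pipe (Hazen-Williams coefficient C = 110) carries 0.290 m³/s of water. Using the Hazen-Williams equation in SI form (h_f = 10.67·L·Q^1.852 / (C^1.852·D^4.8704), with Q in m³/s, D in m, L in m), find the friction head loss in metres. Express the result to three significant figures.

h_f ≈ 1.75 m

h_f = 10.67·166·0.290^1.852 / (110^1.852·0.433^4.8704) = 1.748 m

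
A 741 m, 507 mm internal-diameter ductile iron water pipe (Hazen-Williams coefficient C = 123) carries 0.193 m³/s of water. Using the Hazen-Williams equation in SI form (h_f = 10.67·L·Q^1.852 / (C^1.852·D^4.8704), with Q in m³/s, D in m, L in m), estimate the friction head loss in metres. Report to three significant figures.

h_f ≈ 1.38 m

h_f = 10.67·741·0.193^1.852 / (123^1.852·0.507^4.8704) = 1.384 m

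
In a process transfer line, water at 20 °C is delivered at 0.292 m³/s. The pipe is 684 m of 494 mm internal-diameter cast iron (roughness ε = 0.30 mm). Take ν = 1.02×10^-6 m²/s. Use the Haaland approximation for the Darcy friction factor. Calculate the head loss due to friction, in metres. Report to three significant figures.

h_f ≈ 2.95 m

V = 4Q/(πD²) = 4·0.292/(π·0.494²) = 1.523 m/s
Re = VD/ν = 1.523·0.494/1.02×10^-6 = 7.38×10^5 → turbulent
ε/D = 0.30/494 = 6.07×10^-4
Haaland: f = 0.01800
h_f = f(L/D)V²/(2g) = 0.01800·(684/0.494)·1.523²/(2·9.81) = 2.948 m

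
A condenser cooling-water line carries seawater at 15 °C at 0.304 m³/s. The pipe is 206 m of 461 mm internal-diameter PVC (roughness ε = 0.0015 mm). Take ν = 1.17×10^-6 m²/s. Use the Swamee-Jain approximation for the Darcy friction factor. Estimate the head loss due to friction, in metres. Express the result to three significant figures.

h_f ≈ 0.933 m

V = 4Q/(πD²) = 4·0.304/(π·0.461²) = 1.821 m/s
Re = VD/ν = 1.821·0.461/1.17×10^-6 = 7.18×10^5 → turbulent
ε/D = 0.0015/461 = 3.25×10^-6
Swamee-Jain: f = 0.01235
h_f = f(L/D)V²/(2g) = 0.01235·(206/0.461)·1.821²/(2·9.81) = 0.9331 m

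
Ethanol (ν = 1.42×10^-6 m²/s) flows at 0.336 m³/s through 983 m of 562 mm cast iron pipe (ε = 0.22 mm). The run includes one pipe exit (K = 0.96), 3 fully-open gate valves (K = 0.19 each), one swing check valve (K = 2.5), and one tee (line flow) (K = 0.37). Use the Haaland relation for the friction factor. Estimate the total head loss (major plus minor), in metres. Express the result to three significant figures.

V = 4Q/(πD²) = 1.354 m/s; V²/2g = 0.09351 m
Re = 5.36×10^5, ε/D = 3.91×10^-4 → f = 0.01679 (Haaland)
Major: h_f = f(L/D)·V²/2g = 0.01679·1749·0.09351 = 2.745 m
Minor: ΣK = 4.40; h_m = ΣK·V²/2g = 0.4114 m
Total H_L = 2.745 + 0.4114 = 3.157 m

H_L ≈ 3.16 m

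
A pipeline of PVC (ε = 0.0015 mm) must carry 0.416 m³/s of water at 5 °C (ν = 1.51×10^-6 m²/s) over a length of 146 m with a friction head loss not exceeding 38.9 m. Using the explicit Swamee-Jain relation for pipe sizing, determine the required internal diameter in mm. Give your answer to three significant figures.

Swamee-Jain (Type III): D = 0.66·[ε^1.25·(LQ²/(gh_f))^4.75 + ν·Q^9.4·(L/(gh_f))^5.2]^0.04
LQ²/(gh_f) = 0.06621; L/(gh_f) = 0.3826
Term 1 = ε^1.25·(…)^4.75 = 1.32×10^-13; Term 2 = ν·Q^9.4·(…)^5.2 = 2.68×10^-12
D = 0.66·(1.32×10^-13 + 2.68×10^-12)^0.04 = 0.2278 m = 228 mm
Check: V = 10.2 m/s, Re = 1.54×10^6, f = 0.01102, h_f = 37.5 m ≈ 38.9 m ✓

D ≈ 228 mm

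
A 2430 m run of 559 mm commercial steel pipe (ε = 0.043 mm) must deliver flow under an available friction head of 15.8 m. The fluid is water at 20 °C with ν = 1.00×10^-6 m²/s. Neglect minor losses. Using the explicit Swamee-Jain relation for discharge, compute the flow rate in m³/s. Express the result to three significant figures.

Q ≈ 0.580 m³/s

Swamee-Jain (Type II): Q = -0.965·√(gD⁵h_f/L)·ln[ε/(3.7D) + √(3.17ν²L/(gD³h_f))]
√(gD⁵h_f/L) = √(9.81·0.559⁵·15.8/2430) = 0.05901
ε/(3.7D) = 2.08×10^-5; √(3.17ν²L/(gD³h_f)) = 1.69×10^-5
Q = -0.965·0.05901·ln(3.766×10^-5) = 0.5800 m³/s
Check: V = 2.36 m/s, Re = 1.32×10^6, f = 0.01283, h_f = 15.9 m ≈ 15.8 m ✓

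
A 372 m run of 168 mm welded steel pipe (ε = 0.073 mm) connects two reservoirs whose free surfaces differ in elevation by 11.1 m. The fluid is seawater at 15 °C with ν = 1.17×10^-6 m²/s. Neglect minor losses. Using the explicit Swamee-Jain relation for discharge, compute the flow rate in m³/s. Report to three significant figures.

Swamee-Jain (Type II): Q = -0.965·√(gD⁵h_f/L)·ln[ε/(3.7D) + √(3.17ν²L/(gD³h_f))]
√(gD⁵h_f/L) = √(9.81·0.168⁵·11.1/372) = 0.006259
ε/(3.7D) = 1.17×10^-4; √(3.17ν²L/(gD³h_f)) = 5.59×10^-5
Q = -0.965·0.006259·ln(1.734×10^-4) = 0.05231 m³/s
Check: V = 2.36 m/s, Re = 3.39×10^5, f = 0.01778, h_f = 11.2 m ≈ 11.1 m ✓

Q ≈ 0.0523 m³/s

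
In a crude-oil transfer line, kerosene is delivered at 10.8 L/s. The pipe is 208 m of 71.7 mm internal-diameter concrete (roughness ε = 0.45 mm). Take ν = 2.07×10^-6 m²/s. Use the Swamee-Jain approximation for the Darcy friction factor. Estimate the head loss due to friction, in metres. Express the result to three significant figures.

V = 4Q/(πD²) = 4·0.0108/(π·0.0717²) = 2.675 m/s
Re = VD/ν = 2.675·0.0717/2.07×10^-6 = 9.26×10^4 → turbulent
ε/D = 0.45/71.7 = 0.00628
Swamee-Jain: f = 0.03371
h_f = f(L/D)V²/(2g) = 0.03371·(208/0.0717)·2.675²/(2·9.81) = 35.66 m

h_f ≈ 35.7 m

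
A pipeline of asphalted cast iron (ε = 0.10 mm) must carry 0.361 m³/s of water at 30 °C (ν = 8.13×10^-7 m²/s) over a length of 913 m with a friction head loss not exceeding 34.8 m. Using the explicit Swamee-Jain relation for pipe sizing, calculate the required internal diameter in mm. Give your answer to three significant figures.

D ≈ 343 mm

Swamee-Jain (Type III): D = 0.66·[ε^1.25·(LQ²/(gh_f))^4.75 + ν·Q^9.4·(L/(gh_f))^5.2]^0.04
LQ²/(gh_f) = 0.3485; L/(gh_f) = 2.674
Term 1 = ε^1.25·(…)^4.75 = 6.69×10^-8; Term 2 = ν·Q^9.4·(…)^5.2 = 9.38×10^-9
D = 0.66·(6.69×10^-8 + 9.38×10^-9)^0.04 = 0.3426 m = 343 mm
Check: V = 3.91 m/s, Re = 1.65×10^6, f = 0.01540, h_f = 32.0 m ≈ 34.8 m ✓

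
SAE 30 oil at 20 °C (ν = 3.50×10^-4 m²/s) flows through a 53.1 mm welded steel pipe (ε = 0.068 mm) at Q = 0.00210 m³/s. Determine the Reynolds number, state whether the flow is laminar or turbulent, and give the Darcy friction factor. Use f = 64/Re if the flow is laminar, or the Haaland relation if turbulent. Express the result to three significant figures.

V = 4Q/(πD²) = 0.9483 m/s
Re = VD/ν = 0.9483·0.0531/3.50×10^-4 = 144
Re < 2300 → laminar → f = 64/Re = 0.4448

Re ≈ 144; laminar; f = 64/Re ≈ 0.445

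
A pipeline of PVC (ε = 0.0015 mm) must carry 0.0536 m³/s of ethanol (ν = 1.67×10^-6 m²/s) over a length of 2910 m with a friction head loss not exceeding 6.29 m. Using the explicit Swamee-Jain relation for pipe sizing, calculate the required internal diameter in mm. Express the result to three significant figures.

Swamee-Jain (Type III): D = 0.66·[ε^1.25·(LQ²/(gh_f))^4.75 + ν·Q^9.4·(L/(gh_f))^5.2]^0.04
LQ²/(gh_f) = 0.1355; L/(gh_f) = 47.16
Term 1 = ε^1.25·(…)^4.75 = 3.95×10^-12; Term 2 = ν·Q^9.4·(…)^5.2 = 9.54×10^-10
D = 0.66·(3.95×10^-12 + 9.54×10^-10)^0.04 = 0.2876 m = 288 mm
Check: V = 0.825 m/s, Re = 1.42×10^5, f = 0.01666, h_f = 5.85 m ≈ 6.29 m ✓

D ≈ 288 mm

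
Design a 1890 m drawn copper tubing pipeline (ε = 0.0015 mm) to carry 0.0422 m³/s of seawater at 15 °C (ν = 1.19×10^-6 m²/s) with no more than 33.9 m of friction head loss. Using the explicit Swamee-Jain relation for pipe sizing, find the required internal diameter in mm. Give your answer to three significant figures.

Swamee-Jain (Type III): D = 0.66·[ε^1.25·(LQ²/(gh_f))^4.75 + ν·Q^9.4·(L/(gh_f))^5.2]^0.04
LQ²/(gh_f) = 0.01012; L/(gh_f) = 5.683
Term 1 = ε^1.25·(…)^4.75 = 1.76×10^-17; Term 2 = ν·Q^9.4·(…)^5.2 = 1.20×10^-15
D = 0.66·(1.76×10^-17 + 1.20×10^-15)^0.04 = 0.1671 m = 167 mm
Check: V = 1.93 m/s, Re = 2.70×10^5, f = 0.01476, h_f = 31.5 m ≈ 33.9 m ✓

D ≈ 167 mm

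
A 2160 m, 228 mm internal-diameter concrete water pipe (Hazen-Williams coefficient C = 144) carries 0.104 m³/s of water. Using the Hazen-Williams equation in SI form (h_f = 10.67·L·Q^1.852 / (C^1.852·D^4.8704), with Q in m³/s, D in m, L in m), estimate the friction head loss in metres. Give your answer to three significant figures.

h_f = 10.67·2160·0.104^1.852 / (144^1.852·0.228^4.8704) = 46.99 m

h_f ≈ 47.0 m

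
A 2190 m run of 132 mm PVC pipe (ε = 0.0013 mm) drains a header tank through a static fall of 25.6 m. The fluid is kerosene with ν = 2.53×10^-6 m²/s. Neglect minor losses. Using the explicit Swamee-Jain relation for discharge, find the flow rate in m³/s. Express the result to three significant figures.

Q ≈ 0.0169 m³/s

Swamee-Jain (Type II): Q = -0.965·√(gD⁵h_f/L)·ln[ε/(3.7D) + √(3.17ν²L/(gD³h_f))]
√(gD⁵h_f/L) = √(9.81·0.132⁵·25.6/2190) = 0.002144
ε/(3.7D) = 2.66×10^-6; √(3.17ν²L/(gD³h_f)) = 2.77×10^-4
Q = -0.965·0.002144·ln(2.800×10^-4) = 0.01692 m³/s
Check: V = 1.24 m/s, Re = 6.45×10^4, f = 0.01966, h_f = 25.4 m ≈ 25.6 m ✓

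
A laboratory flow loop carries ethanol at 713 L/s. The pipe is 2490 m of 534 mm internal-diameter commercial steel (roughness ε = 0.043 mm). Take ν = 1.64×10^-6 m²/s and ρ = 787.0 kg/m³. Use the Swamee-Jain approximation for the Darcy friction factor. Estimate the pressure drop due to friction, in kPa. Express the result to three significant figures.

Δp ≈ 245 kPa

V = 4Q/(πD²) = 4·0.713/(π·0.534²) = 3.184 m/s
Re = VD/ν = 3.184·0.534/1.64×10^-6 = 1.04×10^6 → turbulent
ε/D = 0.043/534 = 8.05×10^-5
Swamee-Jain: f = 0.01317
h_f = f(L/D)V²/(2g) = 0.01317·(2490/0.534)·3.184²/(2·9.81) = 31.71 m
Δp = ρg·h_f = 787.0·9.81·31.71 = 244.8 kPa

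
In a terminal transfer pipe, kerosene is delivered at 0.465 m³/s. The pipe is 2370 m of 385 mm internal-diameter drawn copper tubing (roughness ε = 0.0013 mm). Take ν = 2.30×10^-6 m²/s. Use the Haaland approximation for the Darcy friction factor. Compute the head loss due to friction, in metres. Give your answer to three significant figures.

V = 4Q/(πD²) = 4·0.465/(π·0.385²) = 3.994 m/s
Re = VD/ν = 3.994·0.385/2.30×10^-6 = 6.69×10^5 → turbulent
ε/D = 0.0013/385 = 3.38×10^-6
Haaland: f = 0.01245
h_f = f(L/D)V²/(2g) = 0.01245·(2370/0.385)·3.994²/(2·9.81) = 62.35 m

h_f ≈ 62.3 m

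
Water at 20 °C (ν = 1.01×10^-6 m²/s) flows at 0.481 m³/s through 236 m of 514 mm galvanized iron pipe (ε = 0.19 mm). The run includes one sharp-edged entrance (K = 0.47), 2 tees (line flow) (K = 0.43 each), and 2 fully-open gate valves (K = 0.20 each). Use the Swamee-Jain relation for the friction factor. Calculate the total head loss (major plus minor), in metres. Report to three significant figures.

V = 4Q/(πD²) = 2.318 m/s; V²/2g = 0.2739 m
Re = 1.18×10^6, ε/D = 3.70×10^-4 → f = 0.01625 (Swamee-Jain)
Major: h_f = f(L/D)·V²/2g = 0.01625·459.1·0.2739 = 2.043 m
Minor: ΣK = 1.73; h_m = ΣK·V²/2g = 0.4738 m
Total H_L = 2.043 + 0.4738 = 2.517 m

H_L ≈ 2.52 m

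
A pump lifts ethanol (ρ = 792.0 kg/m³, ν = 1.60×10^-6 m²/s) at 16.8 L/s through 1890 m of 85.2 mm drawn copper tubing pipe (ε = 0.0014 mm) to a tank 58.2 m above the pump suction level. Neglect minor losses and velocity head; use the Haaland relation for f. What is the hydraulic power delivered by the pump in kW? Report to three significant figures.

P_hyd ≈ 28.5 kW

V = 4Q/(πD²) = 2.947 m/s; Re = 1.57×10^5; ε/D = 1.64×10^-5; f = 0.01634
h_f = f(L/D)V²/2g = 160.5 m
Total head H = z + h_f = 58.2 + 160.5 = 218.7 m
P_hyd = ρgQH = 792.0·9.81·0.0168·218.7 = 28.54 kW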